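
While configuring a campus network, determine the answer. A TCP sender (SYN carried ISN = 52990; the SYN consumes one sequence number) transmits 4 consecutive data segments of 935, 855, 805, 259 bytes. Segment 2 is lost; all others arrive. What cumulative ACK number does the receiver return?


SYN uses sequence number 52990; first data byte = ISN + 1 = 52991.
Segment 1: SEQ = 52991, len = 935 B, covers [52991, 53925]
Segment 2: SEQ = 53926, len = 855 B, covers [53926, 54780] [LOST]
Segment 3: SEQ = 54781, len = 805 B, covers [54781, 55585]
Segment 4: SEQ = 55586, len = 259 B, covers [55586, 55844]
In-order data received: bytes [52991, 53925] (segments 1..1).
Segment 2 missing -> gap begins at byte 53926; later segments buffered out of order.
Cumulative ACK = next expected in-order byte = 52991 + 935 = 53926

53926


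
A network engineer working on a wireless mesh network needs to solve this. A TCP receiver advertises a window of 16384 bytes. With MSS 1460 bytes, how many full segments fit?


Given: RWND = 16384 bytes, MSS = 1460 bytes
Full segments = floor(RWND / MSS)
Full segments = floor(16384 / 1460)
Full segments = floor(11.2219) = 11

11


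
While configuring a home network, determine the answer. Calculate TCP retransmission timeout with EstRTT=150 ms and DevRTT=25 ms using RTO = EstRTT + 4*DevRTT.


Given: EstRTT = 150 ms, DevRTT = 25 ms
Timeout = EstRTT + 4 * DevRTT
4 * DevRTT = 4 * 25 = 100
Timeout = 150 + 100 = 250 ms

250


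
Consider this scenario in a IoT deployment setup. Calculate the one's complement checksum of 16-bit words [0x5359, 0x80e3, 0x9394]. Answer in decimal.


Given words: [0x5359, 0x80e3, 0x9394]
Step 1: Sum all words
Raw sum = 21337 + 32995 + 37780 = 92112
Step 2: Fold carry: (26576 + 1) = 26577
One's complement = ~26577 & 0xFFFF = 38958

38958


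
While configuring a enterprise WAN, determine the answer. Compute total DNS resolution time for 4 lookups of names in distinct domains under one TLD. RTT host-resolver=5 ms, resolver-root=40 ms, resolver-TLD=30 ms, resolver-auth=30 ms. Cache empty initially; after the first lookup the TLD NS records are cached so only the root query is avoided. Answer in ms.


Lookup 1 (cold cache): local + root + TLD + auth = 5 + 40 + 30 + 30 = 105 ms
Lookups 2..4 (TLD NS cached -> skip root; new domain -> still ask TLD and auth): local + TLD + auth = 5 + 30 + 30 = 65 ms each
Remaining 3 lookups: 3 * 65 = 195 ms
Total = 105 + 195 = 300 ms

300


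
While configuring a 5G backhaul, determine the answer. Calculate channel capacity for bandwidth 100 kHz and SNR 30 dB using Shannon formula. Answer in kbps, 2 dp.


Given: B = 100 kHz, SNR = 30 dB
SNR linear = 10^(30/10) = 1000
1 + SNR = 1001
log2(1001) = 9.9672262588
C = 100 * 1000 * 9.9672262588 = 996722.6259 bps
C = 996.722626 kbps -> 996.72 kbps (2 dp)

996.72


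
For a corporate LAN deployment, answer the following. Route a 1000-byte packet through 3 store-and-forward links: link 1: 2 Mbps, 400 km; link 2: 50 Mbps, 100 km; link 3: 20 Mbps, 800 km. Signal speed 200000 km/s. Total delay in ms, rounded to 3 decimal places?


Packet = 1000 bytes = 8000 bits. Store-and-forward: sum (t_trans + t_prop) per link.
Link 1: t_trans = 8000/(2*10^6) s = 4.0000 ms; t_prop = 400/200000 s = 2.0000 ms; subtotal = 6.0000 ms
Link 2: t_trans = 8000/(50*10^6) s = 0.1600 ms; t_prop = 100/200000 s = 0.5000 ms; subtotal = 0.6600 ms
Link 3: t_trans = 8000/(20*10^6) s = 0.4000 ms; t_prop = 800/200000 s = 4.0000 ms; subtotal = 4.4000 ms
End-to-end = 6.0000 + 0.6600 + 4.4000 = 11.0600 ms -> 11.060 ms (3 dp)

11.060


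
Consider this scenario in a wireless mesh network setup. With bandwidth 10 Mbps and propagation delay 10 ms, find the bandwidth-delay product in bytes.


Given: bandwidth = 10 Mbps, delay = 10 ms
BDP in bits = 10 * 10^6 * 10 / 1000
BDP in bits = 100000
BDP in bytes = 100000 / 8 = 12500

12500


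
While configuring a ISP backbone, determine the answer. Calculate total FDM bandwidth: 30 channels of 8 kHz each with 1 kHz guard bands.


Given: 30 channels, 8 kHz each, guard = 1 kHz
Channel bandwidth = 30 * 8 = 240 kHz
Guard bands = 29 gaps * 1 kHz = 29 kHz
Total = 240 + 29 = 269 kHz

269


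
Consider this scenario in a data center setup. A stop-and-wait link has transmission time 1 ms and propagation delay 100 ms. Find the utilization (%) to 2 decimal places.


Given: Ttrans = 1 ms, Tprop = 100 ms
RTT = 2 * Tprop = 2 * 100 = 200 ms
U = Ttrans / (Ttrans + RTT)
U = 1 / (1 + 200)
U = 1 / 201 = 0.004975
U% = 0.50%

0.50


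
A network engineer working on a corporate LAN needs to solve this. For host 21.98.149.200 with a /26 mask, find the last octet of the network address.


Given: IP = 21.98.149.200, prefix = /26
Subnet mask = 255.255.255.192
Last octet of IP: 200
Last octet of mask: 192
Network last octet = 200 AND 192 = 192

192


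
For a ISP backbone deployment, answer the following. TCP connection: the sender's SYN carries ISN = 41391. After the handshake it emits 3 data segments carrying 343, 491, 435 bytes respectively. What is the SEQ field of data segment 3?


The SYN occupies sequence number ISN = 41391, so the first data byte is ISN + 1 = 41392.
SEQ of data segment i = (ISN + 1) + sum of payload sizes of segments 1..i-1.
Segment 1: SEQ = 41392, payload = 343 bytes
Segment 2: SEQ = 41735, payload = 491 bytes
Segment 3: SEQ = 42226, payload = 435 bytes
SEQ of segment 3 = 41392 + 343 + 491 = 42226

42226


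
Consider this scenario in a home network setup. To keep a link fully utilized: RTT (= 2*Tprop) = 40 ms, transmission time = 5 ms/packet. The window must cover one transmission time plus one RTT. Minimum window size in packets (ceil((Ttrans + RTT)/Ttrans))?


Given: Ttrans = 5 ms, RTT = 40 ms (= 2 * Tprop, Tprop = 20 ms)
Time until first ACK returns = Ttrans + RTT = 5 + 40 = 45 ms
Need W * Ttrans >= Ttrans + RTT  ->  W >= (Ttrans + RTT) / Ttrans
(Ttrans + RTT) / Ttrans = 45 / 5 = 9
W_min = ceil(9) = 9

9


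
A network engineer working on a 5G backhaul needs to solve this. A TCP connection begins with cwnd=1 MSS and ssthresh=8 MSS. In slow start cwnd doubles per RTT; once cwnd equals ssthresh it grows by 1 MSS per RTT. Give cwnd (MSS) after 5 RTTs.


RTT 0: cwnd = 1 MSS (initial)
RTT 1: cwnd = 2 MSS (slow start, doubled)
RTT 2: cwnd = 4 MSS (slow start, doubled)
RTT 3: cwnd = 8 MSS (slow start, doubled)
RTT 4: cwnd = 9 MSS (congestion avoidance, +1)
RTT 5: cwnd = 10 MSS (congestion avoidance, +1)

10


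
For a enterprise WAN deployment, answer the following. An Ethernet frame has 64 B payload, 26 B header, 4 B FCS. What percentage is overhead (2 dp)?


Given: payload = 64 B, header = 26 B, trailer = 4 B
Overhead bytes = header + trailer = 26 + 4 = 30
Total frame = payload + overhead = 64 + 30 = 94
Overhead % = 30 / 94 * 100 = 31.9149% -> 31.91% (2 dp)

31.91


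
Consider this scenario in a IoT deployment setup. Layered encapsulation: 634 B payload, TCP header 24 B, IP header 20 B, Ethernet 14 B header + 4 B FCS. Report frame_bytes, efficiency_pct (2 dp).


TCP segment = 634 + 24 = 658 B
IP packet = 658 + 20 = 678 B
Ethernet frame = 678 + 14 + 4 = 696 B
Efficiency = app / frame = 634 / 696 = 0.910920 = 91.0920% -> 91.09% (2 dp)

696, 91.09


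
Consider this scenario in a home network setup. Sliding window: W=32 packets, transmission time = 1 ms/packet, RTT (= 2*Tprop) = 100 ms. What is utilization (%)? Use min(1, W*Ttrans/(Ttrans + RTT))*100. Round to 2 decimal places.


Given: W = 32, Ttrans = 1 ms, RTT = 100 ms (= 2 * Tprop, Tprop = 50 ms)
Cycle time = Ttrans + RTT = 1 + 100 = 101 ms (first packet sent until its ACK returns)
W * Ttrans = 32 * 1 = 32 ms of sending per cycle
W * Ttrans / (Ttrans + RTT) = 32 / 101 = 0.316832
U = min(1, 0.316832) = 0.316832
U% = 31.68%

31.68


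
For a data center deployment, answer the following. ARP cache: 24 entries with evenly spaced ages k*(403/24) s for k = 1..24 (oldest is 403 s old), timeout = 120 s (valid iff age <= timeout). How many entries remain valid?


Ages are k * 403/24 s for k = 1..24 (spacing = 16.7917 s).
Entry k is valid iff k * 403/24 <= 120 iff k <= 24 * 120 / 403 = 7.1464
n_valid = floor(7.1464) = 7
(n_stale = 24 - 7 = 17)

7


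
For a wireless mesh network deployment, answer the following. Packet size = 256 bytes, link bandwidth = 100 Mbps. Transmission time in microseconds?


Given: packet = 256 bytes, bandwidth = 100 Mbps
Packet in bits = 256 * 8 = 2048 bits
Bandwidth = 100 * 10^6 = 100000000 bps
Time = 2048 / 100000000 seconds
Time in us = 2048 * 10^6 / 100000000 = 20.48

20.48


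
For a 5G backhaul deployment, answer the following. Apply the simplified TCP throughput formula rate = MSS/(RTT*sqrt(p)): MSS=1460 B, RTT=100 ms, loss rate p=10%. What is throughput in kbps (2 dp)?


Given: MSS = 1460 bytes, RTT = 100 ms, loss = 10%
RTT in seconds = 100 / 1000 = 0.1
Loss rate = 10% = 0.1
sqrt(loss) = sqrt(0.1) = 0.316227766017
Throughput (bytes/s) = 1460 / (0.1 * 0.316227766017) = 46169.2538
Throughput (kbps) = 46169.2538 * 8 / 1000 = 369.354031 -> 369.35 kbps (2 dp)

369.35


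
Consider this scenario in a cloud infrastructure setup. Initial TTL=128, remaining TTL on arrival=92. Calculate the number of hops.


Given: initial TTL = 128, received TTL = 92
Hops = initial TTL - received TTL
Hops = 128 - 92 = 36

36


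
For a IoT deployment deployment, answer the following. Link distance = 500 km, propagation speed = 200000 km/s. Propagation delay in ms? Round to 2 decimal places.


Given: distance = 500 km, speed = 200000 km/s
Delay = distance / speed = 500 / 200000 seconds
Delay in ms = 500 * 1000 / 200000
Delay = 2.5000 ms
Rounded to 2 dp = 2.50 ms

2.50


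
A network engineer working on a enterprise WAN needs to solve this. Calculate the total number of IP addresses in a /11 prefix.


Given: CIDR prefix /11
Host bits = 32 - 11 = 21
Total addresses = 2^21 = 2097152

2097152


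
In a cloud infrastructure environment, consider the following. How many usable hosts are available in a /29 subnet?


Given: subnet mask /29
Host bits = 32 - 29 = 3
Total addresses = 2^3 = 8
Usable hosts = 8 - 2 (network + broadcast) = 6

6


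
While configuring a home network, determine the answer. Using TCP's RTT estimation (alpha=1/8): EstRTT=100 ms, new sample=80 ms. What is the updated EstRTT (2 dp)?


Given: EstRTT = 100 ms, SampleRTT = 80 ms, alpha = 1/8
New EstRTT = (1 - alpha) * EstRTT + alpha * SampleRTT
(7/8) * 100 = 87.5
(1/8) * 80 = 10
New EstRTT = 87.5 + 10 = 97.5 ms -> 97.50 ms (2 dp)

97.50


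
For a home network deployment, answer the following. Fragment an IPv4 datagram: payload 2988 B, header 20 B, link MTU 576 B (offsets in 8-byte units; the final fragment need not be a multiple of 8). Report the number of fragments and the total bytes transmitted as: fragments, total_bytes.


Max data per non-final fragment = floor((MTU - header)/8)*8 = floor((576 - 20)/8)*8 = floor(556/8)*8 = 552 B
Final fragment needs no 8-byte alignment: it can carry up to MTU - header = 556 B
Non-final fragments needed = ceil((payload - 556) / 552) = ceil(2432/552) = ceil(4.4058) = 5
Number of fragments = 5 + 1 = 6
Fragment sizes (data): 5 * 552 B + 228 B (last, 228 <= 556 OK)
Total bytes sent = payload + n_frags * header = 2988 + 6*20 = 2988 + 120 = 3108 B

6, 3108


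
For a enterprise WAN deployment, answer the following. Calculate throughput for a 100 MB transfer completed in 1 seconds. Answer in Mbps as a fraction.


Given: file = 100 MB, time = 1 s
File in Mb = 100 * 8 = 800 Mb
Throughput = 800 / 1 Mbps
Throughput = 800 Mbps

800


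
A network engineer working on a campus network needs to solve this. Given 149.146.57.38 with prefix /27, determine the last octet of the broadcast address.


Given: IP = 149.146.57.38, prefix = /27
Host bits = 32 - 27 = 5
Network last octet = 38 AND mask = 32
Host part size = 2^5 - 1 = 31
Broadcast last octet = 32 OR 31 = 63

63


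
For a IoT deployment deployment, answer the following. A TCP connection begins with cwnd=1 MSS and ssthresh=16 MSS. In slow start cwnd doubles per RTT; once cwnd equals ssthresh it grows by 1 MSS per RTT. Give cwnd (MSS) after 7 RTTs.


RTT 0: cwnd = 1 MSS (initial)
RTT 1: cwnd = 2 MSS (slow start, doubled)
RTT 2: cwnd = 4 MSS (slow start, doubled)
RTT 3: cwnd = 8 MSS (slow start, doubled)
RTT 4: cwnd = 16 MSS (slow start, doubled)
RTT 5: cwnd = 17 MSS (congestion avoidance, +1)
RTT 6: cwnd = 18 MSS (congestion avoidance, +1)
RTT 7: cwnd = 19 MSS (congestion avoidance, +1)

19


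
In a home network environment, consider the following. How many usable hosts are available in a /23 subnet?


Given: subnet mask /23
Host bits = 32 - 23 = 9
Total addresses = 2^9 = 512
Usable hosts = 512 - 2 (network + broadcast) = 510

510


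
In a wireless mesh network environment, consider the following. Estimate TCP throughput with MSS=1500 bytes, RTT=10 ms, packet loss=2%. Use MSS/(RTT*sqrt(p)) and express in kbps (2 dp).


Given: MSS = 1500 bytes, RTT = 10 ms, loss = 2%
RTT in seconds = 10 / 1000 = 0.01
Loss rate = 2% = 0.02
sqrt(loss) = sqrt(0.02) = 0.141421356237
Throughput (bytes/s) = 1500 / (0.01 * 0.141421356237) = 1060660.1718
Throughput (kbps) = 1060660.1718 * 8 / 1000 = 8485.281374 -> 8485.28 kbps (2 dp)

8485.28


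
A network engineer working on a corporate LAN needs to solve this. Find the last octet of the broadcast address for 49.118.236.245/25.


Given: IP = 49.118.236.245, prefix = /25
Host bits = 32 - 25 = 7
Network last octet = 245 AND mask = 128
Host part size = 2^7 - 1 = 127
Broadcast last octet = 128 OR 127 = 255

255


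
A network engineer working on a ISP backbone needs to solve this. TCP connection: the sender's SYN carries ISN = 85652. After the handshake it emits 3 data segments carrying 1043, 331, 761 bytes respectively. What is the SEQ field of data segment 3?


The SYN occupies sequence number ISN = 85652, so the first data byte is ISN + 1 = 85653.
SEQ of data segment i = (ISN + 1) + sum of payload sizes of segments 1..i-1.
Segment 1: SEQ = 85653, payload = 1043 bytes
Segment 2: SEQ = 86696, payload = 331 bytes
Segment 3: SEQ = 87027, payload = 761 bytes
SEQ of segment 3 = 85653 + 1043 + 331 = 87027

87027


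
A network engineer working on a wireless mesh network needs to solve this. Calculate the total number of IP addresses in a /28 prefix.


Given: CIDR prefix /28
Host bits = 32 - 28 = 4
Total addresses = 2^4 = 16

16


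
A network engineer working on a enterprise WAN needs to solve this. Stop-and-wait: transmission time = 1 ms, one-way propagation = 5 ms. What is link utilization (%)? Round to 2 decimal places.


Given: Ttrans = 1 ms, Tprop = 5 ms
RTT = 2 * Tprop = 2 * 5 = 10 ms
U = Ttrans / (Ttrans + RTT)
U = 1 / (1 + 10)
U = 1 / 11 = 0.090909
U% = 9.09%

9.09


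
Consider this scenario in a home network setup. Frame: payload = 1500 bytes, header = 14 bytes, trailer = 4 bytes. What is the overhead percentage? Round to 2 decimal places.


Given: payload = 1500 B, header = 14 B, trailer = 4 B
Overhead bytes = header + trailer = 14 + 4 = 18
Total frame = payload + overhead = 1500 + 18 = 1518
Overhead % = 18 / 1518 * 100 = 1.1858% -> 1.19% (2 dp)

1.19


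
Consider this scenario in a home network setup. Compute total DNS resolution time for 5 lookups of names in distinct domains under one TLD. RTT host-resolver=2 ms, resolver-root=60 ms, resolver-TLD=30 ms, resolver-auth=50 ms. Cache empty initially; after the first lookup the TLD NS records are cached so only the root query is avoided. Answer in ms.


Lookup 1 (cold cache): local + root + TLD + auth = 2 + 60 + 30 + 50 = 142 ms
Lookups 2..5 (TLD NS cached -> skip root; new domain -> still ask TLD and auth): local + TLD + auth = 2 + 30 + 50 = 82 ms each
Remaining 4 lookups: 4 * 82 = 328 ms
Total = 142 + 328 = 470 ms

470


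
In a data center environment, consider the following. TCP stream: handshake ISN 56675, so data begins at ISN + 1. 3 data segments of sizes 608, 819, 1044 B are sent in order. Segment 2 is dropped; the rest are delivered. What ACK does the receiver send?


SYN uses sequence number 56675; first data byte = ISN + 1 = 56676.
Segment 1: SEQ = 56676, len = 608 B, covers [56676, 57283]
Segment 2: SEQ = 57284, len = 819 B, covers [57284, 58102] [LOST]
Segment 3: SEQ = 58103, len = 1044 B, covers [58103, 59146]
In-order data received: bytes [56676, 57283] (segments 1..1).
Segment 2 missing -> gap begins at byte 57284; later segments buffered out of order.
Cumulative ACK = next expected in-order byte = 56676 + 608 = 57284

57284


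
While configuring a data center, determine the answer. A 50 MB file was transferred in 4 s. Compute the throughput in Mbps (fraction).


Given: file = 50 MB, time = 4 s
File in Mb = 50 * 8 = 400 Mb
Throughput = 400 / 4 Mbps
Throughput = 100 Mbps

100


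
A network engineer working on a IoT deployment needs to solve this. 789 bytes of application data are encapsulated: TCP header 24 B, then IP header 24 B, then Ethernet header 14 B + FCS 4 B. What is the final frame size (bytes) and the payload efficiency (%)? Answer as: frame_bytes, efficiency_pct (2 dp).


TCP segment = 789 + 24 = 813 B
IP packet = 813 + 24 = 837 B
Ethernet frame = 837 + 14 + 4 = 855 B
Efficiency = app / frame = 789 / 855 = 0.922807 = 92.2807% -> 92.28% (2 dp)

855, 92.28


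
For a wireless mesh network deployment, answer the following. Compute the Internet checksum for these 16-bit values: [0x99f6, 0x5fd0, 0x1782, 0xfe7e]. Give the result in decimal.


Given words: [0x99f6, 0x5fd0, 0x1782, 0xfe7e]
Step 1: Sum all words
Raw sum = 39414 + 24528 + 6018 + 65150 = 135110
Step 2: Fold carry: (4038 + 2) = 4040
One's complement = ~4040 & 0xFFFF = 61495

61495


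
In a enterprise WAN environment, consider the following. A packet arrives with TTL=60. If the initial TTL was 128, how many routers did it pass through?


Given: initial TTL = 128, received TTL = 60
Hops = initial TTL - received TTL
Hops = 128 - 60 = 68

68


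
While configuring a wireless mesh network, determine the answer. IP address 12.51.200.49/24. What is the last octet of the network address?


Given: IP = 12.51.200.49, prefix = /24
Subnet mask = 255.255.255.0
Last octet of IP: 49
Last octet of mask: 0
Network last octet = 49 AND 0 = 0

0


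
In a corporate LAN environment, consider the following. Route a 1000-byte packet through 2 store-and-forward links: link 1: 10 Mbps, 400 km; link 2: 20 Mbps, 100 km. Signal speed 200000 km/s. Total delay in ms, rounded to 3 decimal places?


Packet = 1000 bytes = 8000 bits. Store-and-forward: sum (t_trans + t_prop) per link.
Link 1: t_trans = 8000/(10*10^6) s = 0.8000 ms; t_prop = 400/200000 s = 2.0000 ms; subtotal = 2.8000 ms
Link 2: t_trans = 8000/(20*10^6) s = 0.4000 ms; t_prop = 100/200000 s = 0.5000 ms; subtotal = 0.9000 ms
End-to-end = 2.8000 + 0.9000 = 3.7000 ms -> 3.700 ms (3 dp)

3.700


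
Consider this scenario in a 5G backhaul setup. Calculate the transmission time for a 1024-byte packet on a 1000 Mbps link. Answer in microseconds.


Given: packet = 1024 bytes, bandwidth = 1000 Mbps
Packet in bits = 1024 * 8 = 8192 bits
Bandwidth = 1000 * 10^6 = 1000000000 bps
Time = 8192 / 1000000000 seconds
Time in us = 8192 * 10^6 / 1000000000 = 8.192

8.192


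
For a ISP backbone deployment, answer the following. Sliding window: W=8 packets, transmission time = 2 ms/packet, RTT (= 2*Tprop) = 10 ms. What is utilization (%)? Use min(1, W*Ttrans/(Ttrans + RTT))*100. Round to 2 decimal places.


Given: W = 8, Ttrans = 2 ms, RTT = 10 ms (= 2 * Tprop, Tprop = 5 ms)
Cycle time = Ttrans + RTT = 2 + 10 = 12 ms (first packet sent until its ACK returns)
W * Ttrans = 8 * 2 = 16 ms of sending per cycle
W * Ttrans / (Ttrans + RTT) = 16 / 12 = 1.333333
U = min(1, 1.333333) = 1.000000
U% = 100.00%

100.00


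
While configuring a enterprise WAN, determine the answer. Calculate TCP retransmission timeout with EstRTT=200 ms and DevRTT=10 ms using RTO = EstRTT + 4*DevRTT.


Given: EstRTT = 200 ms, DevRTT = 10 ms
Timeout = EstRTT + 4 * DevRTT
4 * DevRTT = 4 * 10 = 40
Timeout = 200 + 40 = 240 ms

240


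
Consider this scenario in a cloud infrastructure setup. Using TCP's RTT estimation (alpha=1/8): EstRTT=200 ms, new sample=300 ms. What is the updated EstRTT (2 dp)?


Given: EstRTT = 200 ms, SampleRTT = 300 ms, alpha = 1/8
New EstRTT = (1 - alpha) * EstRTT + alpha * SampleRTT
(7/8) * 200 = 175
(1/8) * 300 = 37.5
New EstRTT = 175 + 37.5 = 212.5 ms -> 212.50 ms (2 dp)

212.50


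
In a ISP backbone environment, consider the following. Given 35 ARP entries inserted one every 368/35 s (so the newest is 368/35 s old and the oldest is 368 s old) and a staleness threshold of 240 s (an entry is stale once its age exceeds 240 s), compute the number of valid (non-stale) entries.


Ages are k * 368/35 s for k = 1..35 (spacing = 10.5143 s).
Entry k is valid iff k * 368/35 <= 240 iff k <= 35 * 240 / 368 = 22.8261
n_valid = floor(22.8261) = 22
(n_stale = 35 - 22 = 13)

22


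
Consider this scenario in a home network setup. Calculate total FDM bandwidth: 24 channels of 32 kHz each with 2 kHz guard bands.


Given: 24 channels, 32 kHz each, guard = 2 kHz
Channel bandwidth = 24 * 32 = 768 kHz
Guard bands = 23 gaps * 2 kHz = 46 kHz
Total = 768 + 46 = 814 kHz

814


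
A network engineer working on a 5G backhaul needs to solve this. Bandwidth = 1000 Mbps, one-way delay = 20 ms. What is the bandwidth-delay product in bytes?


Given: bandwidth = 1000 Mbps, delay = 20 ms
BDP in bits = 1000 * 10^6 * 20 / 1000
BDP in bits = 20000000
BDP in bytes = 20000000 / 8 = 2500000

2500000


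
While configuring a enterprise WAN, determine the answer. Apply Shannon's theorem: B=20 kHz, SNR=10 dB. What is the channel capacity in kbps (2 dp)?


Given: B = 20 kHz, SNR = 10 dB
SNR linear = 10^(10/10) = 10
1 + SNR = 11
log2(11) = 3.4594316186
C = 20 * 1000 * 3.4594316186 = 69188.6324 bps
C = 69.188632 kbps -> 69.19 kbps (2 dp)

69.19


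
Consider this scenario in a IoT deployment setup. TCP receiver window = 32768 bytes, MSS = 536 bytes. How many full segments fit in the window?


Given: RWND = 32768 bytes, MSS = 536 bytes
Full segments = floor(RWND / MSS)
Full segments = floor(32768 / 536)
Full segments = floor(61.1343) = 61

61


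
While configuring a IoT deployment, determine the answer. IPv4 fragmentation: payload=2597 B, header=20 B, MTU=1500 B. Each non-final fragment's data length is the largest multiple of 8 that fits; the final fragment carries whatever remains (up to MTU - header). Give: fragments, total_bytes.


Max data per non-final fragment = floor((MTU - header)/8)*8 = floor((1500 - 20)/8)*8 = floor(1480/8)*8 = 1480 B
Final fragment needs no 8-byte alignment: it can carry up to MTU - header = 1480 B
Non-final fragments needed = ceil((payload - 1480) / 1480) = ceil(1117/1480) = ceil(0.7547) = 1
Number of fragments = 1 + 1 = 2
Fragment sizes (data): 1 * 1480 B + 1117 B (last, 1117 <= 1480 OK)
Total bytes sent = payload + n_frags * header = 2597 + 2*20 = 2597 + 40 = 2637 B

2, 2637


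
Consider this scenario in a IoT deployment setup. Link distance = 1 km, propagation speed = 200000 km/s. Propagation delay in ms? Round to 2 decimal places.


Given: distance = 1 km, speed = 200000 km/s
Delay = distance / speed = 1 / 200000 seconds
Delay in ms = 1 * 1000 / 200000
Delay = 0.0050 ms
Rounded to 2 dp = 0.01 ms

0.01


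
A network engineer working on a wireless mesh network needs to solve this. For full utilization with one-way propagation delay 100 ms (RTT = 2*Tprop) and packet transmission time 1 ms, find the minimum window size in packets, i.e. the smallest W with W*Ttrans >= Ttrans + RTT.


Given: Ttrans = 1 ms, RTT = 200 ms (= 2 * Tprop, Tprop = 100 ms)
Time until first ACK returns = Ttrans + RTT = 1 + 200 = 201 ms
Need W * Ttrans >= Ttrans + RTT  ->  W >= (Ttrans + RTT) / Ttrans
(Ttrans + RTT) / Ttrans = 201 / 1 = 201
W_min = ceil(201) = 201

201


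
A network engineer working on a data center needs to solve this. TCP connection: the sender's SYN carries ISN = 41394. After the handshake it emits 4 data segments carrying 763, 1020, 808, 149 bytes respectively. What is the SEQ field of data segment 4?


The SYN occupies sequence number ISN = 41394, so the first data byte is ISN + 1 = 41395.
SEQ of data segment i = (ISN + 1) + sum of payload sizes of segments 1..i-1.
Segment 1: SEQ = 41395, payload = 763 bytes
Segment 2: SEQ = 42158, payload = 1020 bytes
Segment 3: SEQ = 43178, payload = 808 bytes
Segment 4: SEQ = 43986, payload = 149 bytes
SEQ of segment 4 = 41395 + 763 + 1020 + 808 = 43986

43986


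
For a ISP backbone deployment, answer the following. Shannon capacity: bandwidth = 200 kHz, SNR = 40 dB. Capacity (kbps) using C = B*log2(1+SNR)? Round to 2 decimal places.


Given: B = 200 kHz, SNR = 40 dB
SNR linear = 10^(40/10) = 10000
1 + SNR = 10001
log2(10001) = 13.2878566418
C = 200 * 1000 * 13.2878566418 = 2657571.3284 bps
C = 2657.571328 kbps -> 2657.57 kbps (2 dp)

2657.57


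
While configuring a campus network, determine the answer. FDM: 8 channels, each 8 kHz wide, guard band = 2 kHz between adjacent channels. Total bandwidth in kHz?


Given: 8 channels, 8 kHz each, guard = 2 kHz
Channel bandwidth = 8 * 8 = 64 kHz
Guard bands = 7 gaps * 2 kHz = 14 kHz
Total = 64 + 14 = 78 kHz

78


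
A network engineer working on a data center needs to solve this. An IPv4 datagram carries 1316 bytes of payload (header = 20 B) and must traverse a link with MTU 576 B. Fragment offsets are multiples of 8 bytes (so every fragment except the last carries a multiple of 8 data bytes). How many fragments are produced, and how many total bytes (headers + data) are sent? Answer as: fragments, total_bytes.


Max data per non-final fragment = floor((MTU - header)/8)*8 = floor((576 - 20)/8)*8 = floor(556/8)*8 = 552 B
Final fragment needs no 8-byte alignment: it can carry up to MTU - header = 556 B
Non-final fragments needed = ceil((payload - 556) / 552) = ceil(760/552) = ceil(1.3768) = 2
Number of fragments = 2 + 1 = 3
Fragment sizes (data): 2 * 552 B + 212 B (last, 212 <= 556 OK)
Total bytes sent = payload + n_frags * header = 1316 + 3*20 = 1316 + 60 = 1376 B

3, 1376


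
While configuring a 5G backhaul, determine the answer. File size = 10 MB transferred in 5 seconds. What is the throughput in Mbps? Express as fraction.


Given: file = 10 MB, time = 5 s
File in Mb = 10 * 8 = 80 Mb
Throughput = 80 / 5 Mbps
Throughput = 16 Mbps

16


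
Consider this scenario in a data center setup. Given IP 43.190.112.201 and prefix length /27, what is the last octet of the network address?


Given: IP = 43.190.112.201, prefix = /27
Subnet mask = 255.255.255.224
Last octet of IP: 201
Last octet of mask: 224
Network last octet = 201 AND 224 = 192

192


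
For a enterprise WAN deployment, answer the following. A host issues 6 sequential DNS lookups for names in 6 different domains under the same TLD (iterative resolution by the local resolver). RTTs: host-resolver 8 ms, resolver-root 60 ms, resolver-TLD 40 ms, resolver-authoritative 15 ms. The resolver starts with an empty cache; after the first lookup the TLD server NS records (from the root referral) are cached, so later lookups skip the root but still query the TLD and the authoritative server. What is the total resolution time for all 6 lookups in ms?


Lookup 1 (cold cache): local + root + TLD + auth = 8 + 60 + 40 + 15 = 123 ms
Lookups 2..6 (TLD NS cached -> skip root; new domain -> still ask TLD and auth): local + TLD + auth = 8 + 40 + 15 = 63 ms each
Remaining 5 lookups: 5 * 63 = 315 ms
Total = 123 + 315 = 438 ms

438


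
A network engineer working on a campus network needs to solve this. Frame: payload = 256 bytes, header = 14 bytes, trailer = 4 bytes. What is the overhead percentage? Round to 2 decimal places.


Given: payload = 256 B, header = 14 B, trailer = 4 B
Overhead bytes = header + trailer = 14 + 4 = 18
Total frame = payload + overhead = 256 + 18 = 274
Overhead % = 18 / 274 * 100 = 6.5693% -> 6.57% (2 dp)

6.57


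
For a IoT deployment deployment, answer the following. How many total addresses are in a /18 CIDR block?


Given: CIDR prefix /18
Host bits = 32 - 18 = 14
Total addresses = 2^14 = 16384

16384


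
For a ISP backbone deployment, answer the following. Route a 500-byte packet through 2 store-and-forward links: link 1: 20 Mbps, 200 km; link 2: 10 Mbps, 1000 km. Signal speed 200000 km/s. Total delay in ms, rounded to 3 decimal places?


Packet = 500 bytes = 4000 bits. Store-and-forward: sum (t_trans + t_prop) per link.
Link 1: t_trans = 4000/(20*10^6) s = 0.2000 ms; t_prop = 200/200000 s = 1.0000 ms; subtotal = 1.2000 ms
Link 2: t_trans = 4000/(10*10^6) s = 0.4000 ms; t_prop = 1000/200000 s = 5.0000 ms; subtotal = 5.4000 ms
End-to-end = 1.2000 + 5.4000 = 6.6000 ms -> 6.600 ms (3 dp)

6.600


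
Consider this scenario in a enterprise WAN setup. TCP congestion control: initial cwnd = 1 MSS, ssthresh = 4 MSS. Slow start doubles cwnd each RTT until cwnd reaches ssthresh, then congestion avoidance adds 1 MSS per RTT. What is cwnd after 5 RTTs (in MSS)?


RTT 0: cwnd = 1 MSS (initial)
RTT 1: cwnd = 2 MSS (slow start, doubled)
RTT 2: cwnd = 4 MSS (slow start, doubled)
RTT 3: cwnd = 5 MSS (congestion avoidance, +1)
RTT 4: cwnd = 6 MSS (congestion avoidance, +1)
RTT 5: cwnd = 7 MSS (congestion avoidance, +1)

7


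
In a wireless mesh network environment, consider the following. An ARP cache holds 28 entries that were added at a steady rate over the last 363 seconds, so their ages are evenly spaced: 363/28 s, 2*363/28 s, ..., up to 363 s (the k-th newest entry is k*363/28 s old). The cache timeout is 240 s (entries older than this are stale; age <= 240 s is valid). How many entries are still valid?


Ages are k * 363/28 s for k = 1..28 (spacing = 12.9643 s).
Entry k is valid iff k * 363/28 <= 240 iff k <= 28 * 240 / 363 = 18.5124
n_valid = floor(18.5124) = 18
(n_stale = 28 - 18 = 10)

18


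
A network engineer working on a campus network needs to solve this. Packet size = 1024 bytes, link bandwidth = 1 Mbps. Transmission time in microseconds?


Given: packet = 1024 bytes, bandwidth = 1 Mbps
Packet in bits = 1024 * 8 = 8192 bits
Bandwidth = 1 * 10^6 = 1000000 bps
Time = 8192 / 1000000 seconds
Time in us = 8192 * 10^6 / 1000000 = 8192

8192


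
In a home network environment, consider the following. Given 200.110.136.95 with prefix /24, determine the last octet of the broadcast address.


Given: IP = 200.110.136.95, prefix = /24
Host bits = 32 - 24 = 8
Network last octet = 95 AND mask = 0
Host part size = 2^8 - 1 = 255
Broadcast last octet = 0 OR 255 = 255

255


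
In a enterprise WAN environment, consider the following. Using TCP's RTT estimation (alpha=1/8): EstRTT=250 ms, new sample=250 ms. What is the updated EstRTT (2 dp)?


Given: EstRTT = 250 ms, SampleRTT = 250 ms, alpha = 1/8
New EstRTT = (1 - alpha) * EstRTT + alpha * SampleRTT
(7/8) * 250 = 218.75
(1/8) * 250 = 31.25
New EstRTT = 218.75 + 31.25 = 250 ms -> 250.00 ms (2 dp)

250.00


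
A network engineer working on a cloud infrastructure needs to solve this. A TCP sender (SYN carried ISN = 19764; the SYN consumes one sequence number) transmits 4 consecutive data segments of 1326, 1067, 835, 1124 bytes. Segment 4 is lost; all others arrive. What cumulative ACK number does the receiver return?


SYN uses sequence number 19764; first data byte = ISN + 1 = 19765.
Segment 1: SEQ = 19765, len = 1326 B, covers [19765, 21090]
Segment 2: SEQ = 21091, len = 1067 B, covers [21091, 22157]
Segment 3: SEQ = 22158, len = 835 B, covers [22158, 22992]
Segment 4: SEQ = 22993, len = 1124 B, covers [22993, 24116] [LOST]
In-order data received: bytes [19765, 22992] (segments 1..3).
Segment 4 missing -> gap begins at byte 22993.
Cumulative ACK = next expected in-order byte = 19765 + 1326 + 1067 + 835 = 22993

22993


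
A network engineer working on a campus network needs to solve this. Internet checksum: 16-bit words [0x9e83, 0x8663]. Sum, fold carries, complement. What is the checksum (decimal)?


Given words: [0x9e83, 0x8663]
Step 1: Sum all words
Raw sum = 40579 + 34403 = 74982
Step 2: Fold carry: (9446 + 1) = 9447
One's complement = ~9447 & 0xFFFF = 56088

56088


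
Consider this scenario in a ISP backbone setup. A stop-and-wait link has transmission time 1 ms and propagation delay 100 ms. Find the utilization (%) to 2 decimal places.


Given: Ttrans = 1 ms, Tprop = 100 ms
RTT = 2 * Tprop = 2 * 100 = 200 ms
U = Ttrans / (Ttrans + RTT)
U = 1 / (1 + 200)
U = 1 / 201 = 0.004975
U% = 0.50%

0.50


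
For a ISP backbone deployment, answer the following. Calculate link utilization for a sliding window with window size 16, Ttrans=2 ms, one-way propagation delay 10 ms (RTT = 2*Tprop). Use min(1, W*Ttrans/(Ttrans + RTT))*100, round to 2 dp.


Given: W = 16, Ttrans = 2 ms, RTT = 20 ms (= 2 * Tprop, Tprop = 10 ms)
Cycle time = Ttrans + RTT = 2 + 20 = 22 ms (first packet sent until its ACK returns)
W * Ttrans = 16 * 2 = 32 ms of sending per cycle
W * Ttrans / (Ttrans + RTT) = 32 / 22 = 1.454545
U = min(1, 1.454545) = 1.000000
U% = 100.00%

100.00


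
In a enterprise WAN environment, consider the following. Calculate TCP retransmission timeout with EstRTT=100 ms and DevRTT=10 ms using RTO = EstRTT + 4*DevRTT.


Given: EstRTT = 100 ms, DevRTT = 10 ms
Timeout = EstRTT + 4 * DevRTT
4 * DevRTT = 4 * 10 = 40
Timeout = 100 + 40 = 140 ms

140


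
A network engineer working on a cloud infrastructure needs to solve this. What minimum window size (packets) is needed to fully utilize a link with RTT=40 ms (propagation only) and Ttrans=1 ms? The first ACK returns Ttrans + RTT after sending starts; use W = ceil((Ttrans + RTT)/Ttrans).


Given: Ttrans = 1 ms, RTT = 40 ms (= 2 * Tprop, Tprop = 20 ms)
Time until first ACK returns = Ttrans + RTT = 1 + 40 = 41 ms
Need W * Ttrans >= Ttrans + RTT  ->  W >= (Ttrans + RTT) / Ttrans
(Ttrans + RTT) / Ttrans = 41 / 1 = 41
W_min = ceil(41) = 41

41


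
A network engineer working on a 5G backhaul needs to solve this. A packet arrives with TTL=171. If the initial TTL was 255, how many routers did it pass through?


Given: initial TTL = 255, received TTL = 171
Hops = initial TTL - received TTL
Hops = 255 - 171 = 84

84


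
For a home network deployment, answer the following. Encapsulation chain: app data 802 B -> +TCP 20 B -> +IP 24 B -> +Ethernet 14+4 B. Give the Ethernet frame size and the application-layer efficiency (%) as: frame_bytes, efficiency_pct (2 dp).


TCP segment = 802 + 20 = 822 B
IP packet = 822 + 24 = 846 B
Ethernet frame = 846 + 14 + 4 = 864 B
Efficiency = app / frame = 802 / 864 = 0.928241 = 92.8241% -> 92.82% (2 dp)

864, 92.82


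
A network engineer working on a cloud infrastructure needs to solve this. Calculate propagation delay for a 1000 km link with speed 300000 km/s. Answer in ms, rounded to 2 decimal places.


Given: distance = 1000 km, speed = 300000 km/s
Delay = distance / speed = 1000 / 300000 seconds
Delay in ms = 1000 * 1000 / 300000
Delay = 3.3333 ms
Rounded to 2 dp = 3.33 ms

3.33


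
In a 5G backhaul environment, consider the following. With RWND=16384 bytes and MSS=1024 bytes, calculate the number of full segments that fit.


Given: RWND = 16384 bytes, MSS = 1024 bytes
Full segments = floor(RWND / MSS)
Full segments = floor(16384 / 1024)
Full segments = floor(16.0) = 16

16


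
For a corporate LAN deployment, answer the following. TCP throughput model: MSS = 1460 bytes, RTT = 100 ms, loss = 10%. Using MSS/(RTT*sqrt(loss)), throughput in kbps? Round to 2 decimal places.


Given: MSS = 1460 bytes, RTT = 100 ms, loss = 10%
RTT in seconds = 100 / 1000 = 0.1
Loss rate = 10% = 0.1
sqrt(loss) = sqrt(0.1) = 0.316227766017
Throughput (bytes/s) = 1460 / (0.1 * 0.316227766017) = 46169.2538
Throughput (kbps) = 46169.2538 * 8 / 1000 = 369.354031 -> 369.35 kbps (2 dp)

369.35


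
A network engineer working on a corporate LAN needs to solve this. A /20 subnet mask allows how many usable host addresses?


Given: subnet mask /20
Host bits = 32 - 20 = 12
Total addresses = 2^12 = 4096
Usable hosts = 4096 - 2 (network + broadcast) = 4094

4094


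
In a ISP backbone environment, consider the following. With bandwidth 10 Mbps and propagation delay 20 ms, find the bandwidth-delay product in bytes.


Given: bandwidth = 10 Mbps, delay = 20 ms
BDP in bits = 10 * 10^6 * 20 / 1000
BDP in bits = 200000
BDP in bytes = 200000 / 8 = 25000

25000


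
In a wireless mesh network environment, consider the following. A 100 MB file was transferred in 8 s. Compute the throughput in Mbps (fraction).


Given: file = 100 MB, time = 8 s
File in Mb = 100 * 8 = 800 Mb
Throughput = 800 / 8 Mbps
Throughput = 100 Mbps

100


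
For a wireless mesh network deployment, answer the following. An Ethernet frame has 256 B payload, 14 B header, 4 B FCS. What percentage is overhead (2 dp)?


Given: payload = 256 B, header = 14 B, trailer = 4 B
Overhead bytes = header + trailer = 14 + 4 = 18
Total frame = payload + overhead = 256 + 18 = 274
Overhead % = 18 / 274 * 100 = 6.5693% -> 6.57% (2 dp)

6.57


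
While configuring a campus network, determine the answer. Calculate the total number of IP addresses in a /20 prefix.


Given: CIDR prefix /20
Host bits = 32 - 20 = 12
Total addresses = 2^12 = 4096

4096


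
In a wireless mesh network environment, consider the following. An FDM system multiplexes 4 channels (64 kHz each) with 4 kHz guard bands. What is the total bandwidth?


Given: 4 channels, 64 kHz each, guard = 4 kHz
Channel bandwidth = 4 * 64 = 256 kHz
Guard bands = 3 gaps * 4 kHz = 12 kHz
Total = 256 + 12 = 268 kHz

268


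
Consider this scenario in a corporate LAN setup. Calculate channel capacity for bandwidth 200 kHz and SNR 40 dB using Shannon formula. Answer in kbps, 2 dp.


Given: B = 200 kHz, SNR = 40 dB
SNR linear = 10^(40/10) = 10000
1 + SNR = 10001
log2(10001) = 13.2878566418
C = 200 * 1000 * 13.2878566418 = 2657571.3284 bps
C = 2657.571328 kbps -> 2657.57 kbps (2 dp)

2657.57


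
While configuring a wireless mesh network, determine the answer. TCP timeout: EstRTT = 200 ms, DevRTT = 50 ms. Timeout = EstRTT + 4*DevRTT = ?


Given: EstRTT = 200 ms, DevRTT = 50 ms
Timeout = EstRTT + 4 * DevRTT
4 * DevRTT = 4 * 50 = 200
Timeout = 200 + 200 = 400 ms

400


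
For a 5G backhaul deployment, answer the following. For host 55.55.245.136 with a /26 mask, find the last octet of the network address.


Given: IP = 55.55.245.136, prefix = /26
Subnet mask = 255.255.255.192
Last octet of IP: 136
Last octet of mask: 192
Network last octet = 136 AND 192 = 128

128


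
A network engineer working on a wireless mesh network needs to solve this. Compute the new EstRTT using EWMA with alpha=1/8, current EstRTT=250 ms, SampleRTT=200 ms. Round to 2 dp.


Given: EstRTT = 250 ms, SampleRTT = 200 ms, alpha = 1/8
New EstRTT = (1 - alpha) * EstRTT + alpha * SampleRTT
(7/8) * 250 = 218.75
(1/8) * 200 = 25
New EstRTT = 218.75 + 25 = 243.75 ms -> 243.75 ms (2 dp)

243.75


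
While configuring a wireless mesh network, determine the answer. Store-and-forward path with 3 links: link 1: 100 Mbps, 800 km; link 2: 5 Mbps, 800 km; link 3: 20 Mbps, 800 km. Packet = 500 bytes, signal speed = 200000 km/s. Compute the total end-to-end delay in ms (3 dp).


Packet = 500 bytes = 4000 bits. Store-and-forward: sum (t_trans + t_prop) per link.
Link 1: t_trans = 4000/(100*10^6) s = 0.0400 ms; t_prop = 800/200000 s = 4.0000 ms; subtotal = 4.0400 ms
Link 2: t_trans = 4000/(5*10^6) s = 0.8000 ms; t_prop = 800/200000 s = 4.0000 ms; subtotal = 4.8000 ms
Link 3: t_trans = 4000/(20*10^6) s = 0.2000 ms; t_prop = 800/200000 s = 4.0000 ms; subtotal = 4.2000 ms
End-to-end = 4.0400 + 4.8000 + 4.2000 = 13.0400 ms -> 13.040 ms (3 dp)

13.040


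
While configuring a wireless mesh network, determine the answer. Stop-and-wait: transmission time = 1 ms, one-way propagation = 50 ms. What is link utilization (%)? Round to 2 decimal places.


Given: Ttrans = 1 ms, Tprop = 50 ms
RTT = 2 * Tprop = 2 * 50 = 100 ms
U = Ttrans / (Ttrans + RTT)
U = 1 / (1 + 100)
U = 1 / 101 = 0.009901
U% = 0.99%

0.99
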